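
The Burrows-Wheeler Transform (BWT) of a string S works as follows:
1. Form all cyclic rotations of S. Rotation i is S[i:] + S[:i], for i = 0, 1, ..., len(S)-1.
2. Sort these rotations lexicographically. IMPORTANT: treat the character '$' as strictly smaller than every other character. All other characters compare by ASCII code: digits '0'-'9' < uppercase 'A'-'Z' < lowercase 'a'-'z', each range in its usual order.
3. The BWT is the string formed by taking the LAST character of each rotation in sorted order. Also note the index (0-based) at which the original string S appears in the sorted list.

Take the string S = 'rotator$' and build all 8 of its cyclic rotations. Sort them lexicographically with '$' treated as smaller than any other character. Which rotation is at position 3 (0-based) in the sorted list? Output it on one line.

All 8 rotations (rotation i = S[i:]+S[:i]):
  rot[0] = rotator$
  rot[1] = otator$r
  rot[2] = tator$ro
  rot[3] = ator$rot
  rot[4] = tor$rota
  rot[5] = or$rotat
  rot[6] = r$rotato
  rot[7] = $rotator
Sorted (with $ < everything):
  sorted[0] = $rotator
  sorted[1] = ator$rot
  sorted[2] = or$rotat
  sorted[3] = otator$r
  sorted[4] = r$rotato
  sorted[5] = rotator$
  sorted[6] = tator$ro
  sorted[7] = tor$rota
sorted[3] = otator$r

Answer: otator$r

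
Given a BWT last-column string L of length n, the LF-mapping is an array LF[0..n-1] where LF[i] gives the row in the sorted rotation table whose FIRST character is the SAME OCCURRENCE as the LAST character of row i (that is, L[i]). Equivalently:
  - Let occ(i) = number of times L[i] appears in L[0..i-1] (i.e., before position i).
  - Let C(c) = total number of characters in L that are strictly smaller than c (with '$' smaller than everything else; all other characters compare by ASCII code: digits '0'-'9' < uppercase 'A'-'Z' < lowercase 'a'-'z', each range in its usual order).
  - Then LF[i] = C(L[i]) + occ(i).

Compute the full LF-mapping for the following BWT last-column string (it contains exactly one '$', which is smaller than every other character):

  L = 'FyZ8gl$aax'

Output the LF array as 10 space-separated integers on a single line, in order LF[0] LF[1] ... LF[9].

Answer: 2 9 3 1 6 7 0 4 5 8

Derivation:
Char counts: '$':1, '8':1, 'F':1, 'Z':1, 'a':2, 'g':1, 'l':1, 'x':1, 'y':1
C (first-col start): C('$')=0, C('8')=1, C('F')=2, C('Z')=3, C('a')=4, C('g')=6, C('l')=7, C('x')=8, C('y')=9
L[0]='F': occ=0, LF[0]=C('F')+0=2+0=2
L[1]='y': occ=0, LF[1]=C('y')+0=9+0=9
L[2]='Z': occ=0, LF[2]=C('Z')+0=3+0=3
L[3]='8': occ=0, LF[3]=C('8')+0=1+0=1
L[4]='g': occ=0, LF[4]=C('g')+0=6+0=6
L[5]='l': occ=0, LF[5]=C('l')+0=7+0=7
L[6]='$': occ=0, LF[6]=C('$')+0=0+0=0
L[7]='a': occ=0, LF[7]=C('a')+0=4+0=4
L[8]='a': occ=1, LF[8]=C('a')+1=4+1=5
L[9]='x': occ=0, LF[9]=C('x')+0=8+0=8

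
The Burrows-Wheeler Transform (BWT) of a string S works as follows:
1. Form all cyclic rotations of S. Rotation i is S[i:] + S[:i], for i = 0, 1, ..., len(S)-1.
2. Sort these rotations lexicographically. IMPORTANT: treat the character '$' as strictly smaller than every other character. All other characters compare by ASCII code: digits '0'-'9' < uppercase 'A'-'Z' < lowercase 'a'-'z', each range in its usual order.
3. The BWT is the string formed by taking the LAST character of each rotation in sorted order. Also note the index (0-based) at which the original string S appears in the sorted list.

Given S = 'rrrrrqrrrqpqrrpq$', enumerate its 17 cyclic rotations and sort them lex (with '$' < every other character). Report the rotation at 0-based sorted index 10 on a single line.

Answer: rrpq$rrrrrqrrrqpq

Derivation:
All 17 rotations (rotation i = S[i:]+S[:i]):
  rot[0] = rrrrrqrrrqpqrrpq$
  rot[1] = rrrrqrrrqpqrrpq$r
  rot[2] = rrrqrrrqpqrrpq$rr
  rot[3] = rrqrrrqpqrrpq$rrr
  rot[4] = rqrrrqpqrrpq$rrrr
  rot[5] = qrrrqpqrrpq$rrrrr
  rot[6] = rrrqpqrrpq$rrrrrq
  rot[7] = rrqpqrrpq$rrrrrqr
  rot[8] = rqpqrrpq$rrrrrqrr
  rot[9] = qpqrrpq$rrrrrqrrr
  rot[10] = pqrrpq$rrrrrqrrrq
  rot[11] = qrrpq$rrrrrqrrrqp
  rot[12] = rrpq$rrrrrqrrrqpq
  rot[13] = rpq$rrrrrqrrrqpqr
  rot[14] = pq$rrrrrqrrrqpqrr
  rot[15] = q$rrrrrqrrrqpqrrp
  rot[16] = $rrrrrqrrrqpqrrpq
Sorted (with $ < everything):
  sorted[0] = $rrrrrqrrrqpqrrpq
  sorted[1] = pq$rrrrrqrrrqpqrr
  sorted[2] = pqrrpq$rrrrrqrrrq
  sorted[3] = q$rrrrrqrrrqpqrrp
  sorted[4] = qpqrrpq$rrrrrqrrr
  sorted[5] = qrrpq$rrrrrqrrrqp
  sorted[6] = qrrrqpqrrpq$rrrrr
  sorted[7] = rpq$rrrrrqrrrqpqr
  sorted[8] = rqpqrrpq$rrrrrqrr
  sorted[9] = rqrrrqpqrrpq$rrrr
  sorted[10] = rrpq$rrrrrqrrrqpq
  sorted[11] = rrqpqrrpq$rrrrrqr
  sorted[12] = rrqrrrqpqrrpq$rrr
  sorted[13] = rrrqpqrrpq$rrrrrq
  sorted[14] = rrrqrrrqpqrrpq$rr
  sorted[15] = rrrrqrrrqpqrrpq$r
  sorted[16] = rrrrrqrrrqpqrrpq$
sorted[10] = rrpq$rrrrrqrrrqpq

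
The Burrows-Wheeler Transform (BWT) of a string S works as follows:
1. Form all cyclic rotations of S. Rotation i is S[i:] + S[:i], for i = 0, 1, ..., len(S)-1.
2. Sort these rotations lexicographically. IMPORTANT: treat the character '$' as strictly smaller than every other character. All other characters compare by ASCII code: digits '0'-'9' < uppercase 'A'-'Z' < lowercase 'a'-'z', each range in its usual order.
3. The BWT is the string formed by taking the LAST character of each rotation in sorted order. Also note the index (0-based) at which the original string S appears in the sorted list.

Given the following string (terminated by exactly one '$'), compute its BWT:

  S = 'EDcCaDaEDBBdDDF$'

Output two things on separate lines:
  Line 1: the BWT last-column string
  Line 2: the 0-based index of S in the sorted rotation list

Answer: FDBcEdDaEa$DCDDB
10

Derivation:
All 16 rotations (rotation i = S[i:]+S[:i]):
  rot[0] = EDcCaDaEDBBdDDF$
  rot[1] = DcCaDaEDBBdDDF$E
  rot[2] = cCaDaEDBBdDDF$ED
  rot[3] = CaDaEDBBdDDF$EDc
  rot[4] = aDaEDBBdDDF$EDcC
  rot[5] = DaEDBBdDDF$EDcCa
  rot[6] = aEDBBdDDF$EDcCaD
  rot[7] = EDBBdDDF$EDcCaDa
  rot[8] = DBBdDDF$EDcCaDaE
  rot[9] = BBdDDF$EDcCaDaED
  rot[10] = BdDDF$EDcCaDaEDB
  rot[11] = dDDF$EDcCaDaEDBB
  rot[12] = DDF$EDcCaDaEDBBd
  rot[13] = DF$EDcCaDaEDBBdD
  rot[14] = F$EDcCaDaEDBBdDD
  rot[15] = $EDcCaDaEDBBdDDF
Sorted (with $ < everything):
  sorted[0] = $EDcCaDaEDBBdDDF  (last char: 'F')
  sorted[1] = BBdDDF$EDcCaDaED  (last char: 'D')
  sorted[2] = BdDDF$EDcCaDaEDB  (last char: 'B')
  sorted[3] = CaDaEDBBdDDF$EDc  (last char: 'c')
  sorted[4] = DBBdDDF$EDcCaDaE  (last char: 'E')
  sorted[5] = DDF$EDcCaDaEDBBd  (last char: 'd')
  sorted[6] = DF$EDcCaDaEDBBdD  (last char: 'D')
  sorted[7] = DaEDBBdDDF$EDcCa  (last char: 'a')
  sorted[8] = DcCaDaEDBBdDDF$E  (last char: 'E')
  sorted[9] = EDBBdDDF$EDcCaDa  (last char: 'a')
  sorted[10] = EDcCaDaEDBBdDDF$  (last char: '$')
  sorted[11] = F$EDcCaDaEDBBdDD  (last char: 'D')
  sorted[12] = aDaEDBBdDDF$EDcC  (last char: 'C')
  sorted[13] = aEDBBdDDF$EDcCaD  (last char: 'D')
  sorted[14] = cCaDaEDBBdDDF$ED  (last char: 'D')
  sorted[15] = dDDF$EDcCaDaEDBB  (last char: 'B')
Last column: FDBcEdDaEa$DCDDB
Original string S is at sorted index 10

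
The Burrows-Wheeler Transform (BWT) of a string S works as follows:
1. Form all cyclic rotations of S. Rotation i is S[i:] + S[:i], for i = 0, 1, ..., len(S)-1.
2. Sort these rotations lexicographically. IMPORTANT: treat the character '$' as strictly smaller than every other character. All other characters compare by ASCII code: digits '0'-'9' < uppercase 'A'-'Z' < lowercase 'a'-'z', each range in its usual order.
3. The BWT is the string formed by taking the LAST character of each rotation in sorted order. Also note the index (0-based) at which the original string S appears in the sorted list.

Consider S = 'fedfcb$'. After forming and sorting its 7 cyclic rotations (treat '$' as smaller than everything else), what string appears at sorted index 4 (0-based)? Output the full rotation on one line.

All 7 rotations (rotation i = S[i:]+S[:i]):
  rot[0] = fedfcb$
  rot[1] = edfcb$f
  rot[2] = dfcb$fe
  rot[3] = fcb$fed
  rot[4] = cb$fedf
  rot[5] = b$fedfc
  rot[6] = $fedfcb
Sorted (with $ < everything):
  sorted[0] = $fedfcb
  sorted[1] = b$fedfc
  sorted[2] = cb$fedf
  sorted[3] = dfcb$fe
  sorted[4] = edfcb$f
  sorted[5] = fcb$fed
  sorted[6] = fedfcb$
sorted[4] = edfcb$f

Answer: edfcb$f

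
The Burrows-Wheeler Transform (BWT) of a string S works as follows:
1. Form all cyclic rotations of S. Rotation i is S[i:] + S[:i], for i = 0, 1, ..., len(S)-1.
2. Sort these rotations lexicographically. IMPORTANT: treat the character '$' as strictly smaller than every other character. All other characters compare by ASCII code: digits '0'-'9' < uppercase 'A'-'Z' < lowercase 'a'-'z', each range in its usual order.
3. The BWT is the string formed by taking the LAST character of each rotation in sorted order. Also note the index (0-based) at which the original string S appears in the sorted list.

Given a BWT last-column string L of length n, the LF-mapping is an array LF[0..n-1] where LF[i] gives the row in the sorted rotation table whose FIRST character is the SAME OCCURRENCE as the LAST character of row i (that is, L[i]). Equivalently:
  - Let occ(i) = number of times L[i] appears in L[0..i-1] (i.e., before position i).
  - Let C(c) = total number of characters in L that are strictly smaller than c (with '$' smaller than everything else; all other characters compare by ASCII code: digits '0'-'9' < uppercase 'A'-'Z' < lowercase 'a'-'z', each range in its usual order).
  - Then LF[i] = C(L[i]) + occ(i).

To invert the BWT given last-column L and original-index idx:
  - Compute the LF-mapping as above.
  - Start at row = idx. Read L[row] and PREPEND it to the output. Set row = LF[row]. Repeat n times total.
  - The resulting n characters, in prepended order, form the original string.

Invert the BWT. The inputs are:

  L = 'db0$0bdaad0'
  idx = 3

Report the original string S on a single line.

Answer: 0ddb00abad$

Derivation:
LF mapping: 8 6 1 0 2 7 9 4 5 10 3
Walk LF starting at row 3, prepending L[row]:
  step 1: row=3, L[3]='$', prepend. Next row=LF[3]=0
  step 2: row=0, L[0]='d', prepend. Next row=LF[0]=8
  step 3: row=8, L[8]='a', prepend. Next row=LF[8]=5
  step 4: row=5, L[5]='b', prepend. Next row=LF[5]=7
  step 5: row=7, L[7]='a', prepend. Next row=LF[7]=4
  step 6: row=4, L[4]='0', prepend. Next row=LF[4]=2
  step 7: row=2, L[2]='0', prepend. Next row=LF[2]=1
  step 8: row=1, L[1]='b', prepend. Next row=LF[1]=6
  step 9: row=6, L[6]='d', prepend. Next row=LF[6]=9
  step 10: row=9, L[9]='d', prepend. Next row=LF[9]=10
  step 11: row=10, L[10]='0', prepend. Next row=LF[10]=3
Reversed output: 0ddb00abad$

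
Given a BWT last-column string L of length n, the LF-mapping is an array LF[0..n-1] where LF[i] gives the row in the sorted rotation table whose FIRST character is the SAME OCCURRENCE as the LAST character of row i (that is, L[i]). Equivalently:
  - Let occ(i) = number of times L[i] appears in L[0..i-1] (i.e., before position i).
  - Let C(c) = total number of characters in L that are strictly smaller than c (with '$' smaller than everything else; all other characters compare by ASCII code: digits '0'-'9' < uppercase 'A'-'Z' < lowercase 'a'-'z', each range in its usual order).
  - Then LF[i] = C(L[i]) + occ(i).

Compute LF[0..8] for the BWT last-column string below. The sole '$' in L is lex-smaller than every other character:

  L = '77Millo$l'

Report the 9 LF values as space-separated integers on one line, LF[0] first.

Char counts: '$':1, '7':2, 'M':1, 'i':1, 'l':3, 'o':1
C (first-col start): C('$')=0, C('7')=1, C('M')=3, C('i')=4, C('l')=5, C('o')=8
L[0]='7': occ=0, LF[0]=C('7')+0=1+0=1
L[1]='7': occ=1, LF[1]=C('7')+1=1+1=2
L[2]='M': occ=0, LF[2]=C('M')+0=3+0=3
L[3]='i': occ=0, LF[3]=C('i')+0=4+0=4
L[4]='l': occ=0, LF[4]=C('l')+0=5+0=5
L[5]='l': occ=1, LF[5]=C('l')+1=5+1=6
L[6]='o': occ=0, LF[6]=C('o')+0=8+0=8
L[7]='$': occ=0, LF[7]=C('$')+0=0+0=0
L[8]='l': occ=2, LF[8]=C('l')+2=5+2=7

Answer: 1 2 3 4 5 6 8 0 7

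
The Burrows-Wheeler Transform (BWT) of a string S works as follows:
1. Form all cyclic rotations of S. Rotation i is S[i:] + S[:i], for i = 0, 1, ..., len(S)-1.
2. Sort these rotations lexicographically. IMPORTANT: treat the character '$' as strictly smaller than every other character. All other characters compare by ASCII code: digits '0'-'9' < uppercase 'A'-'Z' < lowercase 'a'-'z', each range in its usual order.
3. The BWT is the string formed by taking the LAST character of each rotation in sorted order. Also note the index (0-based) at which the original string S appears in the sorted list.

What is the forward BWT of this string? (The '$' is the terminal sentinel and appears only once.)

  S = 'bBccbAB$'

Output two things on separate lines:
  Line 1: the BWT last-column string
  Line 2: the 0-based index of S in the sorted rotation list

All 8 rotations (rotation i = S[i:]+S[:i]):
  rot[0] = bBccbAB$
  rot[1] = BccbAB$b
  rot[2] = ccbAB$bB
  rot[3] = cbAB$bBc
  rot[4] = bAB$bBcc
  rot[5] = AB$bBccb
  rot[6] = B$bBccbA
  rot[7] = $bBccbAB
Sorted (with $ < everything):
  sorted[0] = $bBccbAB  (last char: 'B')
  sorted[1] = AB$bBccb  (last char: 'b')
  sorted[2] = B$bBccbA  (last char: 'A')
  sorted[3] = BccbAB$b  (last char: 'b')
  sorted[4] = bAB$bBcc  (last char: 'c')
  sorted[5] = bBccbAB$  (last char: '$')
  sorted[6] = cbAB$bBc  (last char: 'c')
  sorted[7] = ccbAB$bB  (last char: 'B')
Last column: BbAbc$cB
Original string S is at sorted index 5

Answer: BbAbc$cB
5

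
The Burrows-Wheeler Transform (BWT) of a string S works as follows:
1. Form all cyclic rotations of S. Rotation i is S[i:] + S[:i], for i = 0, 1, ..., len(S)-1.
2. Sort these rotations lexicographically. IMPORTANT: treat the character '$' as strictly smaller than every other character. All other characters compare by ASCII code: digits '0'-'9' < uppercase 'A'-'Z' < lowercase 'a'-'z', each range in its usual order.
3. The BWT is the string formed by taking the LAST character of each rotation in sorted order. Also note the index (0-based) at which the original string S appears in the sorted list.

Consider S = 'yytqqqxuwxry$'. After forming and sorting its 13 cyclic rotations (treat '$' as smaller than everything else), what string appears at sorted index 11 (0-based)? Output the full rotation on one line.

Answer: ytqqqxuwxry$y

Derivation:
All 13 rotations (rotation i = S[i:]+S[:i]):
  rot[0] = yytqqqxuwxry$
  rot[1] = ytqqqxuwxry$y
  rot[2] = tqqqxuwxry$yy
  rot[3] = qqqxuwxry$yyt
  rot[4] = qqxuwxry$yytq
  rot[5] = qxuwxry$yytqq
  rot[6] = xuwxry$yytqqq
  rot[7] = uwxry$yytqqqx
  rot[8] = wxry$yytqqqxu
  rot[9] = xry$yytqqqxuw
  rot[10] = ry$yytqqqxuwx
  rot[11] = y$yytqqqxuwxr
  rot[12] = $yytqqqxuwxry
Sorted (with $ < everything):
  sorted[0] = $yytqqqxuwxry
  sorted[1] = qqqxuwxry$yyt
  sorted[2] = qqxuwxry$yytq
  sorted[3] = qxuwxry$yytqq
  sorted[4] = ry$yytqqqxuwx
  sorted[5] = tqqqxuwxry$yy
  sorted[6] = uwxry$yytqqqx
  sorted[7] = wxry$yytqqqxu
  sorted[8] = xry$yytqqqxuw
  sorted[9] = xuwxry$yytqqq
  sorted[10] = y$yytqqqxuwxr
  sorted[11] = ytqqqxuwxry$y
  sorted[12] = yytqqqxuwxry$
sorted[11] = ytqqqxuwxry$y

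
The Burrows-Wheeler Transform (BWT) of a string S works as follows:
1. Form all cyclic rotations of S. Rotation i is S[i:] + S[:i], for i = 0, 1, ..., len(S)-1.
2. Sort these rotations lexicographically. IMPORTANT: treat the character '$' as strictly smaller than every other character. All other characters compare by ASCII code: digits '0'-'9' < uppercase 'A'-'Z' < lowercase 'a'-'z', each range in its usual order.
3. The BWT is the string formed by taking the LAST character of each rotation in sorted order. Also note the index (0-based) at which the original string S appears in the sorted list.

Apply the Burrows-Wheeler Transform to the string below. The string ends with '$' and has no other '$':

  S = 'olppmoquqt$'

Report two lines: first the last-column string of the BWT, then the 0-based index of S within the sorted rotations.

Answer: top$mpluoqq
3

Derivation:
All 11 rotations (rotation i = S[i:]+S[:i]):
  rot[0] = olppmoquqt$
  rot[1] = lppmoquqt$o
  rot[2] = ppmoquqt$ol
  rot[3] = pmoquqt$olp
  rot[4] = moquqt$olpp
  rot[5] = oquqt$olppm
  rot[6] = quqt$olppmo
  rot[7] = uqt$olppmoq
  rot[8] = qt$olppmoqu
  rot[9] = t$olppmoquq
  rot[10] = $olppmoquqt
Sorted (with $ < everything):
  sorted[0] = $olppmoquqt  (last char: 't')
  sorted[1] = lppmoquqt$o  (last char: 'o')
  sorted[2] = moquqt$olpp  (last char: 'p')
  sorted[3] = olppmoquqt$  (last char: '$')
  sorted[4] = oquqt$olppm  (last char: 'm')
  sorted[5] = pmoquqt$olp  (last char: 'p')
  sorted[6] = ppmoquqt$ol  (last char: 'l')
  sorted[7] = qt$olppmoqu  (last char: 'u')
  sorted[8] = quqt$olppmo  (last char: 'o')
  sorted[9] = t$olppmoquq  (last char: 'q')
  sorted[10] = uqt$olppmoq  (last char: 'q')
Last column: top$mpluoqq
Original string S is at sorted index 3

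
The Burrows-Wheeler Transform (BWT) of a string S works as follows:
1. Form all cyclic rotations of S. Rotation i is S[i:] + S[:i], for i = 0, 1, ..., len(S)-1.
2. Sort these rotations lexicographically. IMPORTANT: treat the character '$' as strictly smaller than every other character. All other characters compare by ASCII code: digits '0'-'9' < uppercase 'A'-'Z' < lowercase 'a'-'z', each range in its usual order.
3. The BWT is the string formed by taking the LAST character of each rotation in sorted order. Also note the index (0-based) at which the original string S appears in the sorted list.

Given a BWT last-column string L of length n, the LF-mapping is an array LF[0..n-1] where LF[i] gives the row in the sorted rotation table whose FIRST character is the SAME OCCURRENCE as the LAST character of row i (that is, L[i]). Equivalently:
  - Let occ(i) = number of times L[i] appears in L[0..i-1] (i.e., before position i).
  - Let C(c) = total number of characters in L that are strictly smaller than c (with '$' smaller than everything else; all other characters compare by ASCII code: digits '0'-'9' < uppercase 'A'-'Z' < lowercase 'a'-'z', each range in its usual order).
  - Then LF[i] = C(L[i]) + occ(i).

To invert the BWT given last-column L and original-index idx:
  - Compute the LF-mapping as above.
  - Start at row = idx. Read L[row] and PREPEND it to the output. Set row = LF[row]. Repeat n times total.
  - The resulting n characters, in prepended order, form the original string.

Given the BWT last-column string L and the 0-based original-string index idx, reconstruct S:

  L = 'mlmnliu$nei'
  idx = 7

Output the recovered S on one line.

LF mapping: 6 4 7 8 5 2 10 0 9 1 3
Walk LF starting at row 7, prepending L[row]:
  step 1: row=7, L[7]='$', prepend. Next row=LF[7]=0
  step 2: row=0, L[0]='m', prepend. Next row=LF[0]=6
  step 3: row=6, L[6]='u', prepend. Next row=LF[6]=10
  step 4: row=10, L[10]='i', prepend. Next row=LF[10]=3
  step 5: row=3, L[3]='n', prepend. Next row=LF[3]=8
  step 6: row=8, L[8]='n', prepend. Next row=LF[8]=9
  step 7: row=9, L[9]='e', prepend. Next row=LF[9]=1
  step 8: row=1, L[1]='l', prepend. Next row=LF[1]=4
  step 9: row=4, L[4]='l', prepend. Next row=LF[4]=5
  step 10: row=5, L[5]='i', prepend. Next row=LF[5]=2
  step 11: row=2, L[2]='m', prepend. Next row=LF[2]=7
Reversed output: millennium$

Answer: millennium$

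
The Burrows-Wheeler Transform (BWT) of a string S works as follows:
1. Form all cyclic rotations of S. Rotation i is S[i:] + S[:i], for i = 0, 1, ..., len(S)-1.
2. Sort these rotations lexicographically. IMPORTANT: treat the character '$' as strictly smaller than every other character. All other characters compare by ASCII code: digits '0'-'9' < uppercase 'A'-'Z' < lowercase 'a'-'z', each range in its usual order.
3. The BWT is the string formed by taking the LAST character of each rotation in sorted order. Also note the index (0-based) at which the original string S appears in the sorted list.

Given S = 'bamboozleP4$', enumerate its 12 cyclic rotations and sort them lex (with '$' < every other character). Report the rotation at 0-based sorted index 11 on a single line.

Answer: zleP4$bamboo

Derivation:
All 12 rotations (rotation i = S[i:]+S[:i]):
  rot[0] = bamboozleP4$
  rot[1] = amboozleP4$b
  rot[2] = mboozleP4$ba
  rot[3] = boozleP4$bam
  rot[4] = oozleP4$bamb
  rot[5] = ozleP4$bambo
  rot[6] = zleP4$bamboo
  rot[7] = leP4$bambooz
  rot[8] = eP4$bamboozl
  rot[9] = P4$bamboozle
  rot[10] = 4$bamboozleP
  rot[11] = $bamboozleP4
Sorted (with $ < everything):
  sorted[0] = $bamboozleP4
  sorted[1] = 4$bamboozleP
  sorted[2] = P4$bamboozle
  sorted[3] = amboozleP4$b
  sorted[4] = bamboozleP4$
  sorted[5] = boozleP4$bam
  sorted[6] = eP4$bamboozl
  sorted[7] = leP4$bambooz
  sorted[8] = mboozleP4$ba
  sorted[9] = oozleP4$bamb
  sorted[10] = ozleP4$bambo
  sorted[11] = zleP4$bamboo
sorted[11] = zleP4$bamboo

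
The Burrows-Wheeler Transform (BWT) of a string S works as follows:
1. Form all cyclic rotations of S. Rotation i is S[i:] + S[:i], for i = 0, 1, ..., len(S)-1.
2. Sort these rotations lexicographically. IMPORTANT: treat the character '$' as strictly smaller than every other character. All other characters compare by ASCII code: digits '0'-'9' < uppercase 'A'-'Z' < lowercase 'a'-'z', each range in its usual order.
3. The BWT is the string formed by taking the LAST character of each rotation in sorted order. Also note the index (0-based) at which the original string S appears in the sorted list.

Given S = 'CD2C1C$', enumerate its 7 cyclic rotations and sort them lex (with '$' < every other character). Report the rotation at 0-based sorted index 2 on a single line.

Answer: 2C1C$CD

Derivation:
All 7 rotations (rotation i = S[i:]+S[:i]):
  rot[0] = CD2C1C$
  rot[1] = D2C1C$C
  rot[2] = 2C1C$CD
  rot[3] = C1C$CD2
  rot[4] = 1C$CD2C
  rot[5] = C$CD2C1
  rot[6] = $CD2C1C
Sorted (with $ < everything):
  sorted[0] = $CD2C1C
  sorted[1] = 1C$CD2C
  sorted[2] = 2C1C$CD
  sorted[3] = C$CD2C1
  sorted[4] = C1C$CD2
  sorted[5] = CD2C1C$
  sorted[6] = D2C1C$C
sorted[2] = 2C1C$CD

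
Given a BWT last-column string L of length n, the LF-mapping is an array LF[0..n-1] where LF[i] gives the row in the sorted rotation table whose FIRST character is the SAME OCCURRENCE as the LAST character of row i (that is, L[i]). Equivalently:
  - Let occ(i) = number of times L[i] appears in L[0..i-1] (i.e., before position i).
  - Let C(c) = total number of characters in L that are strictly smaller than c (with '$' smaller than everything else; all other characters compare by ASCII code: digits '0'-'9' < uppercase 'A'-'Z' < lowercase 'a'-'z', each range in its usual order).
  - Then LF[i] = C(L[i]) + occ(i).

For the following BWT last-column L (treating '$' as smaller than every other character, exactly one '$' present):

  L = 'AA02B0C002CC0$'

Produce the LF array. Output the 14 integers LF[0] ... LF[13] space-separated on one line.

Answer: 8 9 1 6 10 2 11 3 4 7 12 13 5 0

Derivation:
Char counts: '$':1, '0':5, '2':2, 'A':2, 'B':1, 'C':3
C (first-col start): C('$')=0, C('0')=1, C('2')=6, C('A')=8, C('B')=10, C('C')=11
L[0]='A': occ=0, LF[0]=C('A')+0=8+0=8
L[1]='A': occ=1, LF[1]=C('A')+1=8+1=9
L[2]='0': occ=0, LF[2]=C('0')+0=1+0=1
L[3]='2': occ=0, LF[3]=C('2')+0=6+0=6
L[4]='B': occ=0, LF[4]=C('B')+0=10+0=10
L[5]='0': occ=1, LF[5]=C('0')+1=1+1=2
L[6]='C': occ=0, LF[6]=C('C')+0=11+0=11
L[7]='0': occ=2, LF[7]=C('0')+2=1+2=3
L[8]='0': occ=3, LF[8]=C('0')+3=1+3=4
L[9]='2': occ=1, LF[9]=C('2')+1=6+1=7
L[10]='C': occ=1, LF[10]=C('C')+1=11+1=12
L[11]='C': occ=2, LF[11]=C('C')+2=11+2=13
L[12]='0': occ=4, LF[12]=C('0')+4=1+4=5
L[13]='$': occ=0, LF[13]=C('$')+0=0+0=0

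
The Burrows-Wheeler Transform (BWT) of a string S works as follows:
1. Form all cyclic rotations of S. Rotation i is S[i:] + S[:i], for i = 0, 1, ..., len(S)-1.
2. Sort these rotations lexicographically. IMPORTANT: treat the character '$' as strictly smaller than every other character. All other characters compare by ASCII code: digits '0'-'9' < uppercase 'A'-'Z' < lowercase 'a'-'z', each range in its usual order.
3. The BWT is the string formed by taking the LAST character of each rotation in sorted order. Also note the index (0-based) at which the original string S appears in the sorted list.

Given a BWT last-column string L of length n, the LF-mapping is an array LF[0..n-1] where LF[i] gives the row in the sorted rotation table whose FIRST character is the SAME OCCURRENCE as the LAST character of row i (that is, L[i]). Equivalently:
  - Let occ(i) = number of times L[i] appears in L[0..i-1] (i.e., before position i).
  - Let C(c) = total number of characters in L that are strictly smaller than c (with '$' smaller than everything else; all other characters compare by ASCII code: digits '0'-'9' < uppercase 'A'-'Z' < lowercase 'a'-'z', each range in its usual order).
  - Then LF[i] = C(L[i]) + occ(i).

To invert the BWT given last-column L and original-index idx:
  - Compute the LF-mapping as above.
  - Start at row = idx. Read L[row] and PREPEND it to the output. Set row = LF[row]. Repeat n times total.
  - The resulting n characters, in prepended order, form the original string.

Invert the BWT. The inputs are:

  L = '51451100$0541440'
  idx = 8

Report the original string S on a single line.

Answer: 145040110105445$

Derivation:
LF mapping: 13 5 9 14 6 7 1 2 0 3 15 10 8 11 12 4
Walk LF starting at row 8, prepending L[row]:
  step 1: row=8, L[8]='$', prepend. Next row=LF[8]=0
  step 2: row=0, L[0]='5', prepend. Next row=LF[0]=13
  step 3: row=13, L[13]='4', prepend. Next row=LF[13]=11
  step 4: row=11, L[11]='4', prepend. Next row=LF[11]=10
  step 5: row=10, L[10]='5', prepend. Next row=LF[10]=15
  step 6: row=15, L[15]='0', prepend. Next row=LF[15]=4
  step 7: row=4, L[4]='1', prepend. Next row=LF[4]=6
  step 8: row=6, L[6]='0', prepend. Next row=LF[6]=1
  step 9: row=1, L[1]='1', prepend. Next row=LF[1]=5
  step 10: row=5, L[5]='1', prepend. Next row=LF[5]=7
  step 11: row=7, L[7]='0', prepend. Next row=LF[7]=2
  step 12: row=2, L[2]='4', prepend. Next row=LF[2]=9
  step 13: row=9, L[9]='0', prepend. Next row=LF[9]=3
  step 14: row=3, L[3]='5', prepend. Next row=LF[3]=14
  step 15: row=14, L[14]='4', prepend. Next row=LF[14]=12
  step 16: row=12, L[12]='1', prepend. Next row=LF[12]=8
Reversed output: 145040110105445$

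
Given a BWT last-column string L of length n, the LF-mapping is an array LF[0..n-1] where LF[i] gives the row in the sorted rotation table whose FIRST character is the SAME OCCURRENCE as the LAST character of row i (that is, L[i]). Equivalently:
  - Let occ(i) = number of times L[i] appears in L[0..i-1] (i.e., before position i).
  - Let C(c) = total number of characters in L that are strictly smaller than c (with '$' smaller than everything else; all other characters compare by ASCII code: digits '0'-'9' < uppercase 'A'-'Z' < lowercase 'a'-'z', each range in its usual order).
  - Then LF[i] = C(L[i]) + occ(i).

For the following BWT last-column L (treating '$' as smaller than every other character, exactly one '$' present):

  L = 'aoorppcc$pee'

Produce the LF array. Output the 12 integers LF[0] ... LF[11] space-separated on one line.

Char counts: '$':1, 'a':1, 'c':2, 'e':2, 'o':2, 'p':3, 'r':1
C (first-col start): C('$')=0, C('a')=1, C('c')=2, C('e')=4, C('o')=6, C('p')=8, C('r')=11
L[0]='a': occ=0, LF[0]=C('a')+0=1+0=1
L[1]='o': occ=0, LF[1]=C('o')+0=6+0=6
L[2]='o': occ=1, LF[2]=C('o')+1=6+1=7
L[3]='r': occ=0, LF[3]=C('r')+0=11+0=11
L[4]='p': occ=0, LF[4]=C('p')+0=8+0=8
L[5]='p': occ=1, LF[5]=C('p')+1=8+1=9
L[6]='c': occ=0, LF[6]=C('c')+0=2+0=2
L[7]='c': occ=1, LF[7]=C('c')+1=2+1=3
L[8]='$': occ=0, LF[8]=C('$')+0=0+0=0
L[9]='p': occ=2, LF[9]=C('p')+2=8+2=10
L[10]='e': occ=0, LF[10]=C('e')+0=4+0=4
L[11]='e': occ=1, LF[11]=C('e')+1=4+1=5

Answer: 1 6 7 11 8 9 2 3 0 10 4 5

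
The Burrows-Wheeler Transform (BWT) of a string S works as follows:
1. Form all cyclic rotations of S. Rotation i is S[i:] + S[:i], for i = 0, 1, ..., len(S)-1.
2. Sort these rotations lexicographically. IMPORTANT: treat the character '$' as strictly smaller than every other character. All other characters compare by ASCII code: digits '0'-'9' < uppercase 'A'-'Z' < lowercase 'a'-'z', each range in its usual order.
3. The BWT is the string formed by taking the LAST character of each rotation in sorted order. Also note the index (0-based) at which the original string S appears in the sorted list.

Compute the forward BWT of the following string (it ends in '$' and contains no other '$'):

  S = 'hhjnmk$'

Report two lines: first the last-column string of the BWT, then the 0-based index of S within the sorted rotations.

All 7 rotations (rotation i = S[i:]+S[:i]):
  rot[0] = hhjnmk$
  rot[1] = hjnmk$h
  rot[2] = jnmk$hh
  rot[3] = nmk$hhj
  rot[4] = mk$hhjn
  rot[5] = k$hhjnm
  rot[6] = $hhjnmk
Sorted (with $ < everything):
  sorted[0] = $hhjnmk  (last char: 'k')
  sorted[1] = hhjnmk$  (last char: '$')
  sorted[2] = hjnmk$h  (last char: 'h')
  sorted[3] = jnmk$hh  (last char: 'h')
  sorted[4] = k$hhjnm  (last char: 'm')
  sorted[5] = mk$hhjn  (last char: 'n')
  sorted[6] = nmk$hhj  (last char: 'j')
Last column: k$hhmnj
Original string S is at sorted index 1

Answer: k$hhmnj
1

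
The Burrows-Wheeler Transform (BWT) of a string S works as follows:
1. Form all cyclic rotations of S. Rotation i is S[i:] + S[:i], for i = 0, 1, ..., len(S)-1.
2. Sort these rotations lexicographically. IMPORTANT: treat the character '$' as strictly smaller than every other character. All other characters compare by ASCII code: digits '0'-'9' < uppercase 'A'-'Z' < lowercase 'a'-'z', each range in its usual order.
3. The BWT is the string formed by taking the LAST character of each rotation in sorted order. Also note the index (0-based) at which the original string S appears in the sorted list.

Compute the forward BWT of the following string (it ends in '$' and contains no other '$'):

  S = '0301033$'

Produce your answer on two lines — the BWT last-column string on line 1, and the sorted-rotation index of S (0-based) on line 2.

All 8 rotations (rotation i = S[i:]+S[:i]):
  rot[0] = 0301033$
  rot[1] = 301033$0
  rot[2] = 01033$03
  rot[3] = 1033$030
  rot[4] = 033$0301
  rot[5] = 33$03010
  rot[6] = 3$030103
  rot[7] = $0301033
Sorted (with $ < everything):
  sorted[0] = $0301033  (last char: '3')
  sorted[1] = 01033$03  (last char: '3')
  sorted[2] = 0301033$  (last char: '$')
  sorted[3] = 033$0301  (last char: '1')
  sorted[4] = 1033$030  (last char: '0')
  sorted[5] = 3$030103  (last char: '3')
  sorted[6] = 301033$0  (last char: '0')
  sorted[7] = 33$03010  (last char: '0')
Last column: 33$10300
Original string S is at sorted index 2

Answer: 33$10300
2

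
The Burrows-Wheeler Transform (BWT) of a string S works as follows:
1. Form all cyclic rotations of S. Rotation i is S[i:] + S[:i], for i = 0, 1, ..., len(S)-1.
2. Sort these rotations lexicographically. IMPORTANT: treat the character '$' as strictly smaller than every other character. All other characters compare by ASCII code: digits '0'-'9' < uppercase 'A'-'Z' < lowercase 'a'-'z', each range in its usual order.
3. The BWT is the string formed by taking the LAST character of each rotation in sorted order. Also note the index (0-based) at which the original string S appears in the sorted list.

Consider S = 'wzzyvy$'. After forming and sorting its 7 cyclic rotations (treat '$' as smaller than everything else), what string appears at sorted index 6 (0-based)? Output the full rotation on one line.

Answer: zzyvy$w

Derivation:
All 7 rotations (rotation i = S[i:]+S[:i]):
  rot[0] = wzzyvy$
  rot[1] = zzyvy$w
  rot[2] = zyvy$wz
  rot[3] = yvy$wzz
  rot[4] = vy$wzzy
  rot[5] = y$wzzyv
  rot[6] = $wzzyvy
Sorted (with $ < everything):
  sorted[0] = $wzzyvy
  sorted[1] = vy$wzzy
  sorted[2] = wzzyvy$
  sorted[3] = y$wzzyv
  sorted[4] = yvy$wzz
  sorted[5] = zyvy$wz
  sorted[6] = zzyvy$w
sorted[6] = zzyvy$w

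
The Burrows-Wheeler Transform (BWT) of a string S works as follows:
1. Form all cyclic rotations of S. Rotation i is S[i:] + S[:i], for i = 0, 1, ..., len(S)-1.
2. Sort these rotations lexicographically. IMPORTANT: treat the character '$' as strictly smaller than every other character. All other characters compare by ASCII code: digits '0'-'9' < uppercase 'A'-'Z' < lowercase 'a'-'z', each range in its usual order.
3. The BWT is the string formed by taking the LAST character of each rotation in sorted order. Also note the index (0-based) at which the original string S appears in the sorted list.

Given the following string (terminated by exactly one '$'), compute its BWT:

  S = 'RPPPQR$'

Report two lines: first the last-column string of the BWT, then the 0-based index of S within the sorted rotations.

All 7 rotations (rotation i = S[i:]+S[:i]):
  rot[0] = RPPPQR$
  rot[1] = PPPQR$R
  rot[2] = PPQR$RP
  rot[3] = PQR$RPP
  rot[4] = QR$RPPP
  rot[5] = R$RPPPQ
  rot[6] = $RPPPQR
Sorted (with $ < everything):
  sorted[0] = $RPPPQR  (last char: 'R')
  sorted[1] = PPPQR$R  (last char: 'R')
  sorted[2] = PPQR$RP  (last char: 'P')
  sorted[3] = PQR$RPP  (last char: 'P')
  sorted[4] = QR$RPPP  (last char: 'P')
  sorted[5] = R$RPPPQ  (last char: 'Q')
  sorted[6] = RPPPQR$  (last char: '$')
Last column: RRPPPQ$
Original string S is at sorted index 6

Answer: RRPPPQ$
6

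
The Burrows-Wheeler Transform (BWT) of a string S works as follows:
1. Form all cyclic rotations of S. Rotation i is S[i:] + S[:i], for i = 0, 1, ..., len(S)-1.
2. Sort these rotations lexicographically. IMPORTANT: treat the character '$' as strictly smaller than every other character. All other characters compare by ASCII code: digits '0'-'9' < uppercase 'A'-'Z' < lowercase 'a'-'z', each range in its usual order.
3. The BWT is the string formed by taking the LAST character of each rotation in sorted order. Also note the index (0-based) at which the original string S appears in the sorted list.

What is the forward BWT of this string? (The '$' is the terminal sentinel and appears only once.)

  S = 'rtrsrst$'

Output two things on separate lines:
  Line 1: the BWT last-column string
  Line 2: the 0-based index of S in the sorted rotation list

All 8 rotations (rotation i = S[i:]+S[:i]):
  rot[0] = rtrsrst$
  rot[1] = trsrst$r
  rot[2] = rsrst$rt
  rot[3] = srst$rtr
  rot[4] = rst$rtrs
  rot[5] = st$rtrsr
  rot[6] = t$rtrsrs
  rot[7] = $rtrsrst
Sorted (with $ < everything):
  sorted[0] = $rtrsrst  (last char: 't')
  sorted[1] = rsrst$rt  (last char: 't')
  sorted[2] = rst$rtrs  (last char: 's')
  sorted[3] = rtrsrst$  (last char: '$')
  sorted[4] = srst$rtr  (last char: 'r')
  sorted[5] = st$rtrsr  (last char: 'r')
  sorted[6] = t$rtrsrs  (last char: 's')
  sorted[7] = trsrst$r  (last char: 'r')
Last column: tts$rrsr
Original string S is at sorted index 3

Answer: tts$rrsr
3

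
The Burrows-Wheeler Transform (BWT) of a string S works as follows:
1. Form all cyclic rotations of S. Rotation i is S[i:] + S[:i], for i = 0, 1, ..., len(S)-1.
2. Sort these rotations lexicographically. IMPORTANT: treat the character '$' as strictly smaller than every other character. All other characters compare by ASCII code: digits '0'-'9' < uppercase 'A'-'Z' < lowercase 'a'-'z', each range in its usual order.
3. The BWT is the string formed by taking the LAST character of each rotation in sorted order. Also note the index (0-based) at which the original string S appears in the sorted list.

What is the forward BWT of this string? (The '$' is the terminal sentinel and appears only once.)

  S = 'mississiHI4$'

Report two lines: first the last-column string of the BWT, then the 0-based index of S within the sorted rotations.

Answer: 4IiHssm$ssii
7

Derivation:
All 12 rotations (rotation i = S[i:]+S[:i]):
  rot[0] = mississiHI4$
  rot[1] = ississiHI4$m
  rot[2] = ssissiHI4$mi
  rot[3] = sissiHI4$mis
  rot[4] = issiHI4$miss
  rot[5] = ssiHI4$missi
  rot[6] = siHI4$missis
  rot[7] = iHI4$mississ
  rot[8] = HI4$mississi
  rot[9] = I4$mississiH
  rot[10] = 4$mississiHI
  rot[11] = $mississiHI4
Sorted (with $ < everything):
  sorted[0] = $mississiHI4  (last char: '4')
  sorted[1] = 4$mississiHI  (last char: 'I')
  sorted[2] = HI4$mississi  (last char: 'i')
  sorted[3] = I4$mississiH  (last char: 'H')
  sorted[4] = iHI4$mississ  (last char: 's')
  sorted[5] = issiHI4$miss  (last char: 's')
  sorted[6] = ississiHI4$m  (last char: 'm')
  sorted[7] = mississiHI4$  (last char: '$')
  sorted[8] = siHI4$missis  (last char: 's')
  sorted[9] = sissiHI4$mis  (last char: 's')
  sorted[10] = ssiHI4$missi  (last char: 'i')
  sorted[11] = ssissiHI4$mi  (last char: 'i')
Last column: 4IiHssm$ssii
Original string S is at sorted index 7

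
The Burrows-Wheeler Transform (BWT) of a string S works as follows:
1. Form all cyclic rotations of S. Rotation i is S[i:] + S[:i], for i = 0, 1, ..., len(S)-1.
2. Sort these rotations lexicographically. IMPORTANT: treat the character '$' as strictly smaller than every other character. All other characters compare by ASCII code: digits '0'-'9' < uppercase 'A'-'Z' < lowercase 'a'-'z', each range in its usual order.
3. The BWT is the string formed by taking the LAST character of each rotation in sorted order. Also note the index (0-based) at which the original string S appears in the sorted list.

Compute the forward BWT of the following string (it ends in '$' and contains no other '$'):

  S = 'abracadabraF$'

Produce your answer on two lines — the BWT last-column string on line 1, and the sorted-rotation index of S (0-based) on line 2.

All 13 rotations (rotation i = S[i:]+S[:i]):
  rot[0] = abracadabraF$
  rot[1] = bracadabraF$a
  rot[2] = racadabraF$ab
  rot[3] = acadabraF$abr
  rot[4] = cadabraF$abra
  rot[5] = adabraF$abrac
  rot[6] = dabraF$abraca
  rot[7] = abraF$abracad
  rot[8] = braF$abracada
  rot[9] = raF$abracadab
  rot[10] = aF$abracadabr
  rot[11] = F$abracadabra
  rot[12] = $abracadabraF
Sorted (with $ < everything):
  sorted[0] = $abracadabraF  (last char: 'F')
  sorted[1] = F$abracadabra  (last char: 'a')
  sorted[2] = aF$abracadabr  (last char: 'r')
  sorted[3] = abraF$abracad  (last char: 'd')
  sorted[4] = abracadabraF$  (last char: '$')
  sorted[5] = acadabraF$abr  (last char: 'r')
  sorted[6] = adabraF$abrac  (last char: 'c')
  sorted[7] = braF$abracada  (last char: 'a')
  sorted[8] = bracadabraF$a  (last char: 'a')
  sorted[9] = cadabraF$abra  (last char: 'a')
  sorted[10] = dabraF$abraca  (last char: 'a')
  sorted[11] = raF$abracadab  (last char: 'b')
  sorted[12] = racadabraF$ab  (last char: 'b')
Last column: Fard$rcaaaabb
Original string S is at sorted index 4

Answer: Fard$rcaaaabb
4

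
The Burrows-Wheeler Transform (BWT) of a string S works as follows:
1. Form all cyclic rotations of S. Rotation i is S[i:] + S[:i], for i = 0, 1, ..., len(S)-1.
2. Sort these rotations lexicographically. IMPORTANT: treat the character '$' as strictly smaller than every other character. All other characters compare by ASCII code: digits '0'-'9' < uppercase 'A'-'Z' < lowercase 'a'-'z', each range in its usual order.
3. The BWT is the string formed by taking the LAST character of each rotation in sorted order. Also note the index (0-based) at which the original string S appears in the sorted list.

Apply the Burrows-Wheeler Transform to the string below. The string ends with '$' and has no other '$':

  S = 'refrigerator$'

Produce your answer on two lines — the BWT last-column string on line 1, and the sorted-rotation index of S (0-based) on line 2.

All 13 rotations (rotation i = S[i:]+S[:i]):
  rot[0] = refrigerator$
  rot[1] = efrigerator$r
  rot[2] = frigerator$re
  rot[3] = rigerator$ref
  rot[4] = igerator$refr
  rot[5] = gerator$refri
  rot[6] = erator$refrig
  rot[7] = rator$refrige
  rot[8] = ator$refriger
  rot[9] = tor$refrigera
  rot[10] = or$refrigerat
  rot[11] = r$refrigerato
  rot[12] = $refrigerator
Sorted (with $ < everything):
  sorted[0] = $refrigerator  (last char: 'r')
  sorted[1] = ator$refriger  (last char: 'r')
  sorted[2] = efrigerator$r  (last char: 'r')
  sorted[3] = erator$refrig  (last char: 'g')
  sorted[4] = frigerator$re  (last char: 'e')
  sorted[5] = gerator$refri  (last char: 'i')
  sorted[6] = igerator$refr  (last char: 'r')
  sorted[7] = or$refrigerat  (last char: 't')
  sorted[8] = r$refrigerato  (last char: 'o')
  sorted[9] = rator$refrige  (last char: 'e')
  sorted[10] = refrigerator$  (last char: '$')
  sorted[11] = rigerator$ref  (last char: 'f')
  sorted[12] = tor$refrigera  (last char: 'a')
Last column: rrrgeirtoe$fa
Original string S is at sorted index 10

Answer: rrrgeirtoe$fa
10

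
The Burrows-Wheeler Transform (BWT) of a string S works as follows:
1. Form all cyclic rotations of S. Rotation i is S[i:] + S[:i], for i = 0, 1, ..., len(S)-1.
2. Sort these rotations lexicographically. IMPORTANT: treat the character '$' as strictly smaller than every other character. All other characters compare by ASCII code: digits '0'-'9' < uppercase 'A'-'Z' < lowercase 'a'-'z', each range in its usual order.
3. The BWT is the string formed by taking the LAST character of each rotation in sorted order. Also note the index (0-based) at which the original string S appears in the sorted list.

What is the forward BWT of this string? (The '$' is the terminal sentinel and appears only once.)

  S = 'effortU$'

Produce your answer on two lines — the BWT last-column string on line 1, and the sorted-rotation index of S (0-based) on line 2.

Answer: Ut$effor
2

Derivation:
All 8 rotations (rotation i = S[i:]+S[:i]):
  rot[0] = effortU$
  rot[1] = ffortU$e
  rot[2] = fortU$ef
  rot[3] = ortU$eff
  rot[4] = rtU$effo
  rot[5] = tU$effor
  rot[6] = U$effort
  rot[7] = $effortU
Sorted (with $ < everything):
  sorted[0] = $effortU  (last char: 'U')
  sorted[1] = U$effort  (last char: 't')
  sorted[2] = effortU$  (last char: '$')
  sorted[3] = ffortU$e  (last char: 'e')
  sorted[4] = fortU$ef  (last char: 'f')
  sorted[5] = ortU$eff  (last char: 'f')
  sorted[6] = rtU$effo  (last char: 'o')
  sorted[7] = tU$effor  (last char: 'r')
Last column: Ut$effor
Original string S is at sorted index 2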